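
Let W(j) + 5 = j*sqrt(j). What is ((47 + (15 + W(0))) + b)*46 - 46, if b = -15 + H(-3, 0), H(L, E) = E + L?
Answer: 1748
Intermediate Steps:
W(j) = -5 + j**(3/2) (W(j) = -5 + j*sqrt(j) = -5 + j**(3/2))
b = -18 (b = -15 + (0 - 3) = -15 - 3 = -18)
((47 + (15 + W(0))) + b)*46 - 46 = ((47 + (15 + (-5 + 0**(3/2)))) - 18)*46 - 46 = ((47 + (15 + (-5 + 0))) - 18)*46 - 46 = ((47 + (15 - 5)) - 18)*46 - 46 = ((47 + 10) - 18)*46 - 46 = (57 - 18)*46 - 46 = 39*46 - 46 = 1794 - 46 = 1748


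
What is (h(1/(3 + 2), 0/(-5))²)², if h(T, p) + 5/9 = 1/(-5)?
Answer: 1336336/4100625 ≈ 0.32589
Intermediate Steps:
h(T, p) = -34/45 (h(T, p) = -5/9 + 1/(-5) = -5/9 - ⅕ = -34/45)
(h(1/(3 + 2), 0/(-5))²)² = ((-34/45)²)² = (1156/2025)² = 1336336/4100625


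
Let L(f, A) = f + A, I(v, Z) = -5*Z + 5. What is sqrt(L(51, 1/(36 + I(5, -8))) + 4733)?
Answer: sqrt(387505)/9 ≈ 69.167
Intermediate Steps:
I(v, Z) = 5 - 5*Z
L(f, A) = A + f
sqrt(L(51, 1/(36 + I(5, -8))) + 4733) = sqrt((1/(36 + (5 - 5*(-8))) + 51) + 4733) = sqrt((1/(36 + (5 + 40)) + 51) + 4733) = sqrt((1/(36 + 45) + 51) + 4733) = sqrt((1/81 + 51) + 4733) = sqrt(4132/81 + 4733) = sqrt(387505/81) = sqrt(387505)/9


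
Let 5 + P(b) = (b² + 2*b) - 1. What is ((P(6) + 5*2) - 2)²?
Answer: 2500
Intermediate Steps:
P(b) = -6 + b² + 2*b (P(b) = -5 + ((b² + 2*b) - 1) = -5 + (-1 + b² + 2*b) = -6 + b² + 2*b)
((P(6) + 5*2) - 2)² = (((-6 + 6² + 2*6) + 5*2) - 2)² = (((-6 + 36 + 12) + 10) - 2)² = ((42 + 10) - 2)² = (52 - 2)² = 50² = 2500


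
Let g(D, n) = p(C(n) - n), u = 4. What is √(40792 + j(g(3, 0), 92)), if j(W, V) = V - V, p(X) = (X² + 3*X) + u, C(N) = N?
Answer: 2*√10198 ≈ 201.97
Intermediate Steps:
p(X) = 4 + X² + 3*X (p(X) = (X² + 3*X) + 4 = 4 + X² + 3*X)
g(D, n) = 4 (g(D, n) = 4 + (n - n)² + 3*(n - n) = 4 + 0² + 3*0 = 4 + 0 + 0 = 4)
j(W, V) = 0
√(40792 + j(g(3, 0), 92)) = √(40792 + 0) = √40792 = 2*√10198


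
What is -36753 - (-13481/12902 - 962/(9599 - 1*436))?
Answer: -4344841430451/118221026 ≈ -36752.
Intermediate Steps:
-36753 - (-13481/12902 - 962/(9599 - 1*436)) = -36753 - (-13481*1/12902 - 962/(9599 - 436)) = -36753 - (-13481/12902 - 962/9163) = -36753 - 1*(-135938127/118221026) = -36753 + 135938127/118221026 = -4344841430451/118221026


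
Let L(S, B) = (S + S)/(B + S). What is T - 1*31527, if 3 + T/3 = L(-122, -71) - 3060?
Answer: -7857456/193 ≈ -40712.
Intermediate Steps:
L(S, B) = 2*S/(B + S) (L(S, B) = (2*S)/(B + S) = 2*S/(B + S))
T = -1772745/193 (T = -9 + 3*(2*(-122)/(-71 - 122) - 3060) = -9 + 3*(2*(-122)/(-193) - 3060) = -9 + 3*(2*(-122)*(-1/193) - 3060) = -9 + 3*(244/193 - 3060) = -9 + 3*(-590336/193) = -9 - 1771008/193 = -1772745/193 ≈ -9185.2)
T - 1*31527 = -1772745/193 - 1*31527 = -1772745/193 - 31527 = -7857456/193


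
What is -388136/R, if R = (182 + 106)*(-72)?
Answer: 48517/2592 ≈ 18.718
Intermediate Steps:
R = -20736 (R = 288*(-72) = -20736)
-388136/R = -388136/(-20736) = -388136*(-1/20736) = 48517/2592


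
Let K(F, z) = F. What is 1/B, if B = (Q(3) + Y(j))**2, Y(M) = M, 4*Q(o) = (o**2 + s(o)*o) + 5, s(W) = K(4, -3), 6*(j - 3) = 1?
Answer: 9/841 ≈ 0.010702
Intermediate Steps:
j = 19/6 (j = 3 + (1/6)*1 = 3 + 1/6 = 19/6 ≈ 3.1667)
s(W) = 4
Q(o) = 5/4 + o + o**2/4 (Q(o) = ((o**2 + 4*o) + 5)/4 = (5 + o**2 + 4*o)/4 = 5/4 + o + o**2/4)
B = 841/9 (B = ((5/4 + 3 + (1/4)*3**2) + 19/6)**2 = ((5/4 + 3 + (1/4)*9) + 19/6)**2 = ((5/4 + 3 + 9/4) + 19/6)**2 = (13/2 + 19/6)**2 = (29/3)**2 = 841/9 ≈ 93.444)
1/B = 1/(841/9) = 9/841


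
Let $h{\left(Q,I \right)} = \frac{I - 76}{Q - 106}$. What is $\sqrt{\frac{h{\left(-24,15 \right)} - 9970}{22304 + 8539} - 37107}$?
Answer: $\frac{i \sqrt{66285273142811190}}{1336530} \approx 192.63 i$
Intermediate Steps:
$h{\left(Q,I \right)} = \frac{-76 + I}{-106 + Q}$
$\sqrt{\frac{h{\left(-24,15 \right)} - 9970}{22304 + 8539} - 37107} = \sqrt{\frac{\frac{-76 + 15}{-106 - 24} - 9970}{22304 + 8539} - 37107} = \sqrt{\frac{\frac{1}{-130} \left(-61\right) - 9970}{30843} - 37107} = \sqrt{\left(\left(- \frac{1}{130}\right) \left(-61\right) - 9970\right) \frac{1}{30843} - 37107} = \sqrt{\left(\frac{61}{130} - 9970\right) \frac{1}{30843} - 37107} = \sqrt{\left(- \frac{1296039}{130}\right) \frac{1}{30843} - 37107} = \sqrt{- \frac{432013}{1336530} - 37107} = \sqrt{- \frac{49595050723}{1336530}} = \frac{i \sqrt{66285273142811190}}{1336530}$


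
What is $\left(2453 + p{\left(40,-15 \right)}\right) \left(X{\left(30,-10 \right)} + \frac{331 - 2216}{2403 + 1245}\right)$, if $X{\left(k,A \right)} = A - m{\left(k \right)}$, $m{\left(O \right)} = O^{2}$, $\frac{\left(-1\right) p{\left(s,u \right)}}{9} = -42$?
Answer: $- \frac{494913185}{192} \approx -2.5777 \cdot 10^{6}$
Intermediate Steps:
$p{\left(s,u \right)} = 378$ ($p{\left(s,u \right)} = \left(-9\right) \left(-42\right) = 378$)
$X{\left(k,A \right)} = A - k^{2}$
$\left(2453 + p{\left(40,-15 \right)}\right) \left(X{\left(30,-10 \right)} + \frac{331 - 2216}{2403 + 1245}\right) = \left(2453 + 378\right) \left(\left(-10 - 30^{2}\right) + \frac{331 - 2216}{2403 + 1245}\right) = 2831 \left(\left(-10 - 900\right) - \frac{1885}{3648}\right) = 2831 \left(-910 - \frac{1885}{3648}\right) = 2831 \left(- \frac{3321565}{3648}\right) = - \frac{494913185}{192}$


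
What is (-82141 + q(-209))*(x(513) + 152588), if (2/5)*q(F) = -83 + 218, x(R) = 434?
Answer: -12517735177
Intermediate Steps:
q(F) = 675/2 (q(F) = 5*(-83 + 218)/2 = (5/2)*135 = 675/2)
(-82141 + q(-209))*(x(513) + 152588) = (-82141 + 675/2)*(434 + 152588) = -163607/2*153022 = -12517735177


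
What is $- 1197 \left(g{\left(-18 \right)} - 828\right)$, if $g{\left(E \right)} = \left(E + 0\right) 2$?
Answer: $1034208$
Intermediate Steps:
$g{\left(E \right)} = 2 E$ ($g{\left(E \right)} = E 2 = 2 E$)
$- 1197 \left(g{\left(-18 \right)} - 828\right) = - 1197 \left(2 \left(-18\right) - 828\right) = - 1197 \left(-36 - 828\right) = \left(-1197\right) \left(-864\right) = 1034208$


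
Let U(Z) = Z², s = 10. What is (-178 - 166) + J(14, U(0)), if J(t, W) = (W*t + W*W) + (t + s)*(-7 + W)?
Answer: -512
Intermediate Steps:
J(t, W) = W² + W*t + (-7 + W)*(10 + t) (J(t, W) = (W*t + W*W) + (t + 10)*(-7 + W) = (W*t + W²) + (10 + t)*(-7 + W) = (W² + W*t) + (-7 + W)*(10 + t) = W² + W*t + (-7 + W)*(10 + t))
(-178 - 166) + J(14, U(0)) = (-178 - 166) + (-70 + (0²)² - 7*14 + 10*0² + 2*0²*14) = -344 + (-70 + 0² - 98 + 10*0 + 2*0*14) = -344 + (-70 + 0 - 98 + 0 + 0) = -344 - 168 = -512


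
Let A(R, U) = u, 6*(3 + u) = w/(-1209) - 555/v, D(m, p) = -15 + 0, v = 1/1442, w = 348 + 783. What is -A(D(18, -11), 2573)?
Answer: 24810197/186 ≈ 1.3339e+5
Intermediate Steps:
w = 1131
v = 1/1442 ≈ 0.00069348
D(m, p) = -15
u = -24810197/186 (u = -3 + (1131/(-1209) - 555/1/1442)/6 = -3 + (1131*(-1/1209) - 555*1442)/6 = -3 + (-29/31 - 800310)/6 = -3 + (⅙)*(-24809639/31) = -3 - 24809639/186 = -24810197/186 ≈ -1.3339e+5)
A(R, U) = -24810197/186
-A(D(18, -11), 2573) = -1*(-24810197/186) = 24810197/186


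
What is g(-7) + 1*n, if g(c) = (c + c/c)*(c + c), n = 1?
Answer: 85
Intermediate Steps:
g(c) = 2*c*(1 + c) (g(c) = (c + 1)*(2*c) = (1 + c)*(2*c) = 2*c*(1 + c))
g(-7) + 1*n = 2*(-7)*(1 - 7) + 1*1 = 2*(-7)*(-6) + 1 = 84 + 1 = 85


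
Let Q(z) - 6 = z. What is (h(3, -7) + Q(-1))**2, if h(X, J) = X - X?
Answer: 25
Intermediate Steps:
Q(z) = 6 + z
h(X, J) = 0
(h(3, -7) + Q(-1))**2 = (0 + (6 - 1))**2 = (0 + 5)**2 = 5**2 = 25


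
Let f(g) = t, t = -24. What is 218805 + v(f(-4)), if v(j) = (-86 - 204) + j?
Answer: 218491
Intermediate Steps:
f(g) = -24
v(j) = -290 + j
218805 + v(f(-4)) = 218805 + (-290 - 24) = 218805 - 314 = 218491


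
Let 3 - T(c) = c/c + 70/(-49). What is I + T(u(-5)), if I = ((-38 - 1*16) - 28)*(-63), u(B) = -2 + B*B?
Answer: 36186/7 ≈ 5169.4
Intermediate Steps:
u(B) = -2 + B**2
T(c) = 24/7 (T(c) = 3 - (c/c + 70/(-49)) = 3 - (1 + 70*(-1/49)) = 3 - (1 - 10/7) = 3 - 1*(-3/7) = 3 + 3/7 = 24/7)
I = 5166 (I = ((-38 - 16) - 28)*(-63) = (-54 - 28)*(-63) = -82*(-63) = 5166)
I + T(u(-5)) = 5166 + 24/7 = 36186/7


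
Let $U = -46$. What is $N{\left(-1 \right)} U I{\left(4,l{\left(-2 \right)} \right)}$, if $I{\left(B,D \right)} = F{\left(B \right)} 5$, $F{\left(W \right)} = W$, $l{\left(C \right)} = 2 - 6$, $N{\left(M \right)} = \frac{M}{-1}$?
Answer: $-920$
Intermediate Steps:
$N{\left(M \right)} = - M$ ($N{\left(M \right)} = M \left(-1\right) = - M$)
$l{\left(C \right)} = -4$ ($l{\left(C \right)} = 2 - 6 = -4$)
$I{\left(B,D \right)} = 5 B$ ($I{\left(B,D \right)} = B 5 = 5 B$)
$N{\left(-1 \right)} U I{\left(4,l{\left(-2 \right)} \right)} = \left(-1\right) \left(-1\right) \left(-46\right) 5 \cdot 4 = 1 \left(-46\right) 20 = \left(-46\right) 20 = -920$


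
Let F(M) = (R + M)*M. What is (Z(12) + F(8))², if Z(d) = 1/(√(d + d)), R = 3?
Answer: (1056 + √6)²/144 ≈ 7780.0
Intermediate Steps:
F(M) = M*(3 + M) (F(M) = (3 + M)*M = M*(3 + M))
Z(d) = √2/(2*√d) (Z(d) = 1/(√(2*d)) = 1/(√2*√d) = √2/(2*√d))
(Z(12) + F(8))² = (√2/(2*√12) + 8*(3 + 8))² = (√2*(√3/6)/2 + 8*11)² = (√6/12 + 88)² = (88 + √6/12)²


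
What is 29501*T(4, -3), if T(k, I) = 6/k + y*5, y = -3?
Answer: -796527/2 ≈ -3.9826e+5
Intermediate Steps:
T(k, I) = -15 + 6/k (T(k, I) = 6/k - 3*5 = 6/k - 15 = -15 + 6/k)
29501*T(4, -3) = 29501*(-15 + 6/4) = 29501*(-15 + 6*(¼)) = 29501*(-15 + 3/2) = 29501*(-27/2) = -796527/2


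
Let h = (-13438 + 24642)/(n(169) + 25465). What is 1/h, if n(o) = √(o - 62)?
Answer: 25465/11204 + √107/11204 ≈ 2.2738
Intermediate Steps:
n(o) = √(-62 + o)
h = 11204/(25465 + √107) (h = (-13438 + 24642)/(√(-62 + 169) + 25465) = 11204/(√107 + 25465) = 11204/(25465 + √107) ≈ 0.43980)
1/h = 1/(142654930/324233059 - 5602*√107/324233059)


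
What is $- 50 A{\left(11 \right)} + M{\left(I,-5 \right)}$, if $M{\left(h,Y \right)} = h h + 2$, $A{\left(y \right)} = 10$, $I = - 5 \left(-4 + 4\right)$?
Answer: $-498$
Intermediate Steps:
$I = 0$ ($I = \left(-5\right) 0 = 0$)
$M{\left(h,Y \right)} = 2 + h^{2}$ ($M{\left(h,Y \right)} = h^{2} + 2 = 2 + h^{2}$)
$- 50 A{\left(11 \right)} + M{\left(I,-5 \right)} = \left(-50\right) 10 + \left(2 + 0^{2}\right) = -500 + \left(2 + 0\right) = -500 + 2 = -498$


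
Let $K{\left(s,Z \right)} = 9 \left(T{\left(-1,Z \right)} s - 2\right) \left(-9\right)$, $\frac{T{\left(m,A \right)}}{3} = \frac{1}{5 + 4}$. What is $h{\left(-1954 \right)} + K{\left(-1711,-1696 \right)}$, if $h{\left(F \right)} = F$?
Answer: $44405$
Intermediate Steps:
$T{\left(m,A \right)} = \frac{1}{3}$ ($T{\left(m,A \right)} = \frac{3}{5 + 4} = \frac{3}{9} = 3 \cdot \frac{1}{9} = \frac{1}{3}$)
$K{\left(s,Z \right)} = 162 - 27 s$ ($K{\left(s,Z \right)} = 9 \left(\frac{s}{3} - 2\right) \left(-9\right) = 9 \left(-2 + \frac{s}{3}\right) \left(-9\right) = \left(-18 + 3 s\right) \left(-9\right) = 162 - 27 s$)
$h{\left(-1954 \right)} + K{\left(-1711,-1696 \right)} = -1954 + \left(162 - -46197\right) = -1954 + \left(162 + 46197\right) = -1954 + 46359 = 44405$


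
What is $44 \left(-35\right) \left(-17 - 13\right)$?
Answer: $46200$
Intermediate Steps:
$44 \left(-35\right) \left(-17 - 13\right) = \left(-1540\right) \left(-30\right) = 46200$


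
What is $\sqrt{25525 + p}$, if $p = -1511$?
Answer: $\sqrt{24014} \approx 154.96$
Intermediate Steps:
$\sqrt{25525 + p} = \sqrt{25525 - 1511} = \sqrt{24014}$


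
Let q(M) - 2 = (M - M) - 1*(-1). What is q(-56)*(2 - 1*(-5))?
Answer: 21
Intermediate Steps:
q(M) = 3 (q(M) = 2 + ((M - M) - 1*(-1)) = 2 + (0 + 1) = 2 + 1 = 3)
q(-56)*(2 - 1*(-5)) = 3*(2 - 1*(-5)) = 3*(2 + 5) = 3*7 = 21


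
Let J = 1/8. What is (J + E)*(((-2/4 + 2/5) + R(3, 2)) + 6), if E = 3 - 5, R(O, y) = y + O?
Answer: -327/16 ≈ -20.438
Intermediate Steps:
R(O, y) = O + y
J = ⅛ ≈ 0.12500
E = -2
(J + E)*(((-2/4 + 2/5) + R(3, 2)) + 6) = (⅛ - 2)*(((-2/4 + 2/5) + (3 + 2)) + 6) = -15*(((-2*¼ + 2*(⅕)) + 5) + 6)/8 = -15*(((-½ + ⅖) + 5) + 6)/8 = -15*((-⅒ + 5) + 6)/8 = -15*(49/10 + 6)/8 = -15/8*109/10 = -327/16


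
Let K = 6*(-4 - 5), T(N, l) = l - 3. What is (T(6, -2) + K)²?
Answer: 3481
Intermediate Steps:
T(N, l) = -3 + l
K = -54 (K = 6*(-9) = -54)
(T(6, -2) + K)² = ((-3 - 2) - 54)² = (-5 - 54)² = (-59)² = 3481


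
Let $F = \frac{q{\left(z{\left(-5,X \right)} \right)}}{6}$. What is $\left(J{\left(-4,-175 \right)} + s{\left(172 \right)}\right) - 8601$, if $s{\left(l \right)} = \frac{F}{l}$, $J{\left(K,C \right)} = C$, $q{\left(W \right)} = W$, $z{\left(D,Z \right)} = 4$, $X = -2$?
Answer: $- \frac{2264207}{258} \approx -8776.0$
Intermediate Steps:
$F = \frac{2}{3}$ ($F = \frac{4}{6} = 4 \cdot \frac{1}{6} = \frac{2}{3} \approx 0.66667$)
$s{\left(l \right)} = \frac{2}{3 l}$
$\left(J{\left(-4,-175 \right)} + s{\left(172 \right)}\right) - 8601 = \left(-175 + \frac{2}{3 \cdot 172}\right) - 8601 = \left(-175 + \frac{2}{3} \cdot \frac{1}{172}\right) - 8601 = \left(-175 + \frac{1}{258}\right) - 8601 = - \frac{45149}{258} - 8601 = - \frac{2264207}{258}$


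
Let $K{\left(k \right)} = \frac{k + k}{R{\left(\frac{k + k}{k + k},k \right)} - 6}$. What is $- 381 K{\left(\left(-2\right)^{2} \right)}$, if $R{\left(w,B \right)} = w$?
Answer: $\frac{3048}{5} \approx 609.6$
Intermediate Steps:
$K{\left(k \right)} = - \frac{2 k}{5}$ ($K{\left(k \right)} = \frac{k + k}{\frac{k + k}{k + k} - 6} = \frac{2 k}{\frac{2 k}{2 k} - 6} = \frac{2 k}{2 k \frac{1}{2 k} - 6} = \frac{2 k}{1 - 6} = \frac{2 k}{-5} = 2 k \left(- \frac{1}{5}\right) = - \frac{2 k}{5}$)
$- 381 K{\left(\left(-2\right)^{2} \right)} = - 381 \left(- \frac{2 \left(-2\right)^{2}}{5}\right) = - 381 \left(\left(- \frac{2}{5}\right) 4\right) = - \frac{381 \left(-8\right)}{5} = \left(-1\right) \left(- \frac{3048}{5}\right) = \frac{3048}{5}$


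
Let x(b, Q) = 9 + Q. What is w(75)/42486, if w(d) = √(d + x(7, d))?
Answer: √159/42486 ≈ 0.00029679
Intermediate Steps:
w(d) = √(9 + 2*d) (w(d) = √(d + (9 + d)) = √(9 + 2*d))
w(75)/42486 = √(9 + 2*75)/42486 = √(9 + 150)*(1/42486) = √159*(1/42486) = √159/42486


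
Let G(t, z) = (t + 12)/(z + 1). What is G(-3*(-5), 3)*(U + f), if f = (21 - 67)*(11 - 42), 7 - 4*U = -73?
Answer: 19521/2 ≈ 9760.5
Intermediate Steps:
U = 20 (U = 7/4 - 1/4*(-73) = 7/4 + 73/4 = 20)
G(t, z) = (12 + t)/(1 + z)
f = 1426 (f = -46*(-31) = 1426)
G(-3*(-5), 3)*(U + f) = ((12 - 3*(-5))/(1 + 3))*(20 + 1426) = ((12 + 15)/4)*1446 = ((1/4)*27)*1446 = (27/4)*1446 = 19521/2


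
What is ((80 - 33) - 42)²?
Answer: 25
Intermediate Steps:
((80 - 33) - 42)² = (47 - 42)² = 5² = 25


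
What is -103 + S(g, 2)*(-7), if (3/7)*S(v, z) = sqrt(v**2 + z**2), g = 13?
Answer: -103 - 49*sqrt(173)/3 ≈ -317.83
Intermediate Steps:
S(v, z) = 7*sqrt(v**2 + z**2)/3
-103 + S(g, 2)*(-7) = -103 + (7*sqrt(13**2 + 2**2)/3)*(-7) = -103 + (7*sqrt(169 + 4)/3)*(-7) = -103 + (7*sqrt(173)/3)*(-7) = -103 - 49*sqrt(173)/3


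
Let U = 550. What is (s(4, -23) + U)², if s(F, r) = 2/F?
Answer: 1212201/4 ≈ 3.0305e+5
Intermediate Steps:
(s(4, -23) + U)² = (2/4 + 550)² = (2*(¼) + 550)² = (½ + 550)² = (1101/2)² = 1212201/4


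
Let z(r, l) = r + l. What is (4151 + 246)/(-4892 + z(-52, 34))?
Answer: -4397/4910 ≈ -0.89552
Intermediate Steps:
z(r, l) = l + r
(4151 + 246)/(-4892 + z(-52, 34)) = (4151 + 246)/(-4892 + (34 - 52)) = 4397/(-4892 - 18) = 4397/(-4910) = 4397*(-1/4910) = -4397/4910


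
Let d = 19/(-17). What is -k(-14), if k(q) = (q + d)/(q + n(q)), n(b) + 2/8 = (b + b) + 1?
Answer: -1028/2805 ≈ -0.36649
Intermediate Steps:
n(b) = 3/4 + 2*b (n(b) = -1/4 + ((b + b) + 1) = -1/4 + (2*b + 1) = -1/4 + (1 + 2*b) = 3/4 + 2*b)
d = -19/17 (d = 19*(-1/17) = -19/17 ≈ -1.1176)
k(q) = (-19/17 + q)/(3/4 + 3*q) (k(q) = (q - 19/17)/(q + (3/4 + 2*q)) = (-19/17 + q)/(3/4 + 3*q))
-k(-14) = -4*(-19 + 17*(-14))/(51*(1 + 4*(-14))) = -4*(-19 - 238)/(51*(1 - 56)) = -4*(-257)/(51*(-55)) = -4*(-1)*(-257)/(51*55) = -1*1028/2805 = -1028/2805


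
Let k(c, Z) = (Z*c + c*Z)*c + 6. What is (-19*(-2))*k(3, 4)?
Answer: 2964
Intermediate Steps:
k(c, Z) = 6 + 2*Z*c² (k(c, Z) = (Z*c + Z*c)*c + 6 = (2*Z*c)*c + 6 = 2*Z*c² + 6 = 6 + 2*Z*c²)
(-19*(-2))*k(3, 4) = (-19*(-2))*(6 + 2*4*3²) = 38*(6 + 2*4*9) = 38*(6 + 72) = 38*78 = 2964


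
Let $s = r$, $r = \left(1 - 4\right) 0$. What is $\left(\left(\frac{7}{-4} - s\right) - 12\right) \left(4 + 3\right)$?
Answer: $- \frac{385}{4} \approx -96.25$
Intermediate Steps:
$r = 0$ ($r = \left(-3\right) 0 = 0$)
$s = 0$
$\left(\left(\frac{7}{-4} - s\right) - 12\right) \left(4 + 3\right) = \left(\left(\frac{7}{-4} - 0\right) - 12\right) \left(4 + 3\right) = \left(\left(7 \left(- \frac{1}{4}\right) + 0\right) - 12\right) 7 = \left(\left(- \frac{7}{4} + 0\right) - 12\right) 7 = \left(- \frac{7}{4} - 12\right) 7 = \left(- \frac{55}{4}\right) 7 = - \frac{385}{4}$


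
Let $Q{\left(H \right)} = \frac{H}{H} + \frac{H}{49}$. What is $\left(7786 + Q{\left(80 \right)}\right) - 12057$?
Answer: $- \frac{209150}{49} \approx -4268.4$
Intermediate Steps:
$Q{\left(H \right)} = 1 + \frac{H}{49}$ ($Q{\left(H \right)} = 1 + H \frac{1}{49} = 1 + \frac{H}{49}$)
$\left(7786 + Q{\left(80 \right)}\right) - 12057 = \left(7786 + \left(1 + \frac{1}{49} \cdot 80\right)\right) - 12057 = \left(7786 + \left(1 + \frac{80}{49}\right)\right) - 12057 = \left(7786 + \frac{129}{49}\right) - 12057 = \frac{381643}{49} - 12057 = - \frac{209150}{49}$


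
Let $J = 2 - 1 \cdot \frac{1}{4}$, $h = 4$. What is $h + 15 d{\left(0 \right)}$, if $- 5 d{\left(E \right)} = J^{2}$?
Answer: $- \frac{83}{16} \approx -5.1875$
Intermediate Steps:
$J = \frac{7}{4}$ ($J = 2 - 1 \cdot \frac{1}{4} = 2 - \frac{1}{4} = \frac{7}{4} \approx 1.75$)
$d{\left(E \right)} = - \frac{49}{80}$ ($d{\left(E \right)} = - \frac{\left(\frac{7}{4}\right)^{2}}{5} = \left(- \frac{1}{5}\right) \frac{49}{16} = - \frac{49}{80}$)
$h + 15 d{\left(0 \right)} = 4 + 15 \left(- \frac{49}{80}\right) = 4 - \frac{147}{16} = - \frac{83}{16}$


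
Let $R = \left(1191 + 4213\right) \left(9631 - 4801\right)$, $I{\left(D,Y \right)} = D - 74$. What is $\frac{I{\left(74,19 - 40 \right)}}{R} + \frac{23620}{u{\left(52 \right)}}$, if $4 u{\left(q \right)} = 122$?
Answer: $\frac{47240}{61} \approx 774.43$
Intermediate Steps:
$u{\left(q \right)} = \frac{61}{2}$ ($u{\left(q \right)} = \frac{1}{4} \cdot 122 = \frac{61}{2}$)
$I{\left(D,Y \right)} = -74 + D$ ($I{\left(D,Y \right)} = D - 74 = -74 + D$)
$R = 26101320$ ($R = 5404 \cdot 4830 = 26101320$)
$\frac{I{\left(74,19 - 40 \right)}}{R} + \frac{23620}{u{\left(52 \right)}} = \frac{-74 + 74}{26101320} + \frac{23620}{\frac{61}{2}} = 0 \cdot \frac{1}{26101320} + 23620 \cdot \frac{2}{61} = 0 + \frac{47240}{61} = \frac{47240}{61}$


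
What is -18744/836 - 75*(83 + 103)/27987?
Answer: -213816/9329 ≈ -22.919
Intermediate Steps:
-18744/836 - 75*(83 + 103)/27987 = -18744*1/836 - 75*186*(1/27987) = -426/19 - 13950*1/27987 = -426/19 - 4650/9329 = -213816/9329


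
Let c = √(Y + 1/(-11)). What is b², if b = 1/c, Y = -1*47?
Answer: -11/518 ≈ -0.021236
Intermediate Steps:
Y = -47
c = I*√5698/11 (c = √(-47 + 1/(-11)) = √(-47 - 1/11) = √(-518/11) = I*√5698/11 ≈ 6.8623*I)
b = -I*√5698/518 (b = 1/(I*√5698/11) = -I*√5698/518 ≈ -0.14572*I)
b² = (-I*√5698/518)² = -11/518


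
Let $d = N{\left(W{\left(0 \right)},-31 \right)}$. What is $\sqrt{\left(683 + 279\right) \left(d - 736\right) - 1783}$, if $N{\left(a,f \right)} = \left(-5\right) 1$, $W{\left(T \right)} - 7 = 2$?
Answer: $5 i \sqrt{28585} \approx 845.36 i$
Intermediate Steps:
$W{\left(T \right)} = 9$ ($W{\left(T \right)} = 7 + 2 = 9$)
$N{\left(a,f \right)} = -5$
$d = -5$
$\sqrt{\left(683 + 279\right) \left(d - 736\right) - 1783} = \sqrt{\left(683 + 279\right) \left(-5 - 736\right) - 1783} = \sqrt{962 \left(-741\right) - 1783} = \sqrt{-712842 - 1783} = \sqrt{-714625} = 5 i \sqrt{28585}$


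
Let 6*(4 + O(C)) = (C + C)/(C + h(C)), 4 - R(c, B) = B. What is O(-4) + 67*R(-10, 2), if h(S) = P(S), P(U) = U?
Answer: 781/6 ≈ 130.17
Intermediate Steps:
R(c, B) = 4 - B
h(S) = S
O(C) = -23/6 (O(C) = -4 + ((C + C)/(C + C))/6 = -4 + ((2*C)/((2*C)))/6 = -4 + ((2*C)*(1/(2*C)))/6 = -4 + (⅙)*1 = -4 + ⅙ = -23/6)
O(-4) + 67*R(-10, 2) = -23/6 + 67*(4 - 1*2) = -23/6 + 67*(4 - 2) = -23/6 + 67*2 = -23/6 + 134 = 781/6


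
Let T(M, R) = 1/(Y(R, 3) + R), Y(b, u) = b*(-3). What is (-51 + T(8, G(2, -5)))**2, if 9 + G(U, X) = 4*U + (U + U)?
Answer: 94249/36 ≈ 2618.0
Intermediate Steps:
Y(b, u) = -3*b
G(U, X) = -9 + 6*U (G(U, X) = -9 + (4*U + (U + U)) = -9 + (4*U + 2*U) = -9 + 6*U)
T(M, R) = -1/(2*R) (T(M, R) = 1/(-3*R + R) = 1/(-2*R) = -1/(2*R))
(-51 + T(8, G(2, -5)))**2 = (-51 - 1/(2*(-9 + 6*2)))**2 = (-51 - 1/(2*(-9 + 12)))**2 = (-51 - 1/2/3)**2 = (-51 - 1/2*1/3)**2 = (-51 - 1/6)**2 = (-307/6)**2 = 94249/36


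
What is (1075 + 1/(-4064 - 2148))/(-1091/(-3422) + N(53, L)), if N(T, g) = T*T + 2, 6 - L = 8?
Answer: 11425885189/29880754298 ≈ 0.38238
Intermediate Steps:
L = -2 (L = 6 - 1*8 = 6 - 8 = -2)
N(T, g) = 2 + T**2 (N(T, g) = T**2 + 2 = 2 + T**2)
(1075 + 1/(-4064 - 2148))/(-1091/(-3422) + N(53, L)) = (1075 + 1/(-4064 - 2148))/(-1091/(-3422) + (2 + 53**2)) = (1075 + 1/(-6212))/(-1091*(-1/3422) + (2 + 2809)) = (1075 - 1/6212)/(1091/3422 + 2811) = 6677899/(6212*(9620333/3422)) = (6677899/6212)*(3422/9620333) = 11425885189/29880754298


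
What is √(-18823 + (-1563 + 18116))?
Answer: I*√2270 ≈ 47.645*I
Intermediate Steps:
√(-18823 + (-1563 + 18116)) = √(-18823 + 16553) = √(-2270) = I*√2270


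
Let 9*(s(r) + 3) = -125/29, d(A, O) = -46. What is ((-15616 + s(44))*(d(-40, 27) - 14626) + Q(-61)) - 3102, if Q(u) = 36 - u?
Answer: 59812323343/261 ≈ 2.2917e+8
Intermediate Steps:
s(r) = -908/261 (s(r) = -3 + (-125/29)/9 = -3 + (-125*1/29)/9 = -3 + (⅑)*(-125/29) = -3 - 125/261 = -908/261)
((-15616 + s(44))*(d(-40, 27) - 14626) + Q(-61)) - 3102 = ((-15616 - 908/261)*(-46 - 14626) + (36 - 1*(-61))) - 3102 = (-4076684/261*(-14672) + (36 + 61)) - 3102 = (59813107648/261 + 97) - 3102 = 59813132965/261 - 3102 = 59812323343/261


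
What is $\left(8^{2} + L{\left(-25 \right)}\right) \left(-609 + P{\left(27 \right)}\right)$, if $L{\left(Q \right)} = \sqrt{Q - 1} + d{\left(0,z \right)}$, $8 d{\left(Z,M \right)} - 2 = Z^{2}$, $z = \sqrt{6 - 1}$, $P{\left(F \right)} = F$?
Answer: $- \frac{74787}{2} - 582 i \sqrt{26} \approx -37394.0 - 2967.6 i$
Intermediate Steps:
$z = \sqrt{5} \approx 2.2361$
$d{\left(Z,M \right)} = \frac{1}{4} + \frac{Z^{2}}{8}$
$L{\left(Q \right)} = \frac{1}{4} + \sqrt{-1 + Q}$ ($L{\left(Q \right)} = \sqrt{Q - 1} + \left(\frac{1}{4} + \frac{0^{2}}{8}\right) = \sqrt{-1 + Q} + \left(\frac{1}{4} + \frac{1}{8} \cdot 0\right) = \sqrt{-1 + Q} + \left(\frac{1}{4} + 0\right) = \sqrt{-1 + Q} + \frac{1}{4} = \frac{1}{4} + \sqrt{-1 + Q}$)
$\left(8^{2} + L{\left(-25 \right)}\right) \left(-609 + P{\left(27 \right)}\right) = \left(8^{2} + \left(\frac{1}{4} + \sqrt{-1 - 25}\right)\right) \left(-609 + 27\right) = \left(64 + \left(\frac{1}{4} + \sqrt{-26}\right)\right) \left(-582\right) = \left(64 + \left(\frac{1}{4} + i \sqrt{26}\right)\right) \left(-582\right) = \left(\frac{257}{4} + i \sqrt{26}\right) \left(-582\right) = - \frac{74787}{2} - 582 i \sqrt{26}$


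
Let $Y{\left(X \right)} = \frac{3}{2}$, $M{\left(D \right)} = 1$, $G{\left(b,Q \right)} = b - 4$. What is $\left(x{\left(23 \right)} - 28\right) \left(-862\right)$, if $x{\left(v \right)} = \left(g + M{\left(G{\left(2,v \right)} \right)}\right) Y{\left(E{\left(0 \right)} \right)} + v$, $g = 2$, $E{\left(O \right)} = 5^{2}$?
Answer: $431$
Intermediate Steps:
$E{\left(O \right)} = 25$
$G{\left(b,Q \right)} = -4 + b$ ($G{\left(b,Q \right)} = b - 4 = -4 + b$)
$Y{\left(X \right)} = \frac{3}{2}$ ($Y{\left(X \right)} = 3 \cdot \frac{1}{2} = \frac{3}{2}$)
$x{\left(v \right)} = \frac{9}{2} + v$ ($x{\left(v \right)} = \left(2 + 1\right) \frac{3}{2} + v = 3 \cdot \frac{3}{2} + v = \frac{9}{2} + v$)
$\left(x{\left(23 \right)} - 28\right) \left(-862\right) = \left(\left(\frac{9}{2} + 23\right) - 28\right) \left(-862\right) = \left(\frac{55}{2} - 28\right) \left(-862\right) = \left(- \frac{1}{2}\right) \left(-862\right) = 431$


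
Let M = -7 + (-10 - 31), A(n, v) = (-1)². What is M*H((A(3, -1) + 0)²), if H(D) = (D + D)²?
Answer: -192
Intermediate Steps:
A(n, v) = 1
H(D) = 4*D² (H(D) = (2*D)² = 4*D²)
M = -48 (M = -7 - 41 = -48)
M*H((A(3, -1) + 0)²) = -192*((1 + 0)²)² = -192*(1²)² = -192*1² = -192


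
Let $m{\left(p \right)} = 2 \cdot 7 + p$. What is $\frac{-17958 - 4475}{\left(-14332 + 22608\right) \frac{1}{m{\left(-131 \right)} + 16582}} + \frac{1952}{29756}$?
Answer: $- \frac{2747660128767}{61565164} \approx -44630.0$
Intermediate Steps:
$m{\left(p \right)} = 14 + p$
$\frac{-17958 - 4475}{\left(-14332 + 22608\right) \frac{1}{m{\left(-131 \right)} + 16582}} + \frac{1952}{29756} = \frac{-17958 - 4475}{\left(-14332 + 22608\right) \frac{1}{\left(14 - 131\right) + 16582}} + \frac{1952}{29756} = \frac{-17958 - 4475}{8276 \frac{1}{-117 + 16582}} + 1952 \cdot \frac{1}{29756} = - \frac{22433}{8276 \cdot \frac{1}{16465}} + \frac{488}{7439} = - \frac{22433}{\frac{8276}{16465}} + \frac{488}{7439} = \left(-22433\right) \frac{16465}{8276} + \frac{488}{7439} = - \frac{369359345}{8276} + \frac{488}{7439} = - \frac{2747660128767}{61565164}$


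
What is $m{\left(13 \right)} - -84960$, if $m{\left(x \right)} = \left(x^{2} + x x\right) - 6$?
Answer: $85292$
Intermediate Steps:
$m{\left(x \right)} = -6 + 2 x^{2}$ ($m{\left(x \right)} = \left(x^{2} + x^{2}\right) - 6 = 2 x^{2} - 6 = -6 + 2 x^{2}$)
$m{\left(13 \right)} - -84960 = \left(-6 + 2 \cdot 13^{2}\right) - -84960 = \left(-6 + 2 \cdot 169\right) + 84960 = \left(-6 + 338\right) + 84960 = 332 + 84960 = 85292$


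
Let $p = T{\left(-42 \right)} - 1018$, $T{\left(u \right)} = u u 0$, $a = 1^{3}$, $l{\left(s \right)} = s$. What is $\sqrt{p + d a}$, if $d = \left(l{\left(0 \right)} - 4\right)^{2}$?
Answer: $i \sqrt{1002} \approx 31.654 i$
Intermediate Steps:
$a = 1$
$d = 16$ ($d = \left(0 - 4\right)^{2} = \left(-4\right)^{2} = 16$)
$T{\left(u \right)} = 0$ ($T{\left(u \right)} = u^{2} \cdot 0 = 0$)
$p = -1018$ ($p = 0 - 1018 = -1018$)
$\sqrt{p + d a} = \sqrt{-1018 + 16 \cdot 1} = \sqrt{-1018 + 16} = \sqrt{-1002} = i \sqrt{1002}$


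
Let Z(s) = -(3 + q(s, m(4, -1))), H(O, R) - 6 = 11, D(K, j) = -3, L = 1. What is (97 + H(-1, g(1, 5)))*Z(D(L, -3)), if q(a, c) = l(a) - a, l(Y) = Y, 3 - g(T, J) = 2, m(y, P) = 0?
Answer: -342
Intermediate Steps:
g(T, J) = 1 (g(T, J) = 3 - 1*2 = 3 - 2 = 1)
q(a, c) = 0 (q(a, c) = a - a = 0)
H(O, R) = 17 (H(O, R) = 6 + 11 = 17)
Z(s) = -3 (Z(s) = -(3 + 0) = -1*3 = -3)
(97 + H(-1, g(1, 5)))*Z(D(L, -3)) = (97 + 17)*(-3) = 114*(-3) = -342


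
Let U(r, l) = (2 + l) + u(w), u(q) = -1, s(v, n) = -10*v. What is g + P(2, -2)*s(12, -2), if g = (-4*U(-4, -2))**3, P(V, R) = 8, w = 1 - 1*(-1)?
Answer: -896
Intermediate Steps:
w = 2 (w = 1 + 1 = 2)
U(r, l) = 1 + l (U(r, l) = (2 + l) - 1 = 1 + l)
g = 64 (g = (-4*(1 - 2))**3 = (-4*(-1))**3 = 4**3 = 64)
g + P(2, -2)*s(12, -2) = 64 + 8*(-10*12) = 64 + 8*(-120) = 64 - 960 = -896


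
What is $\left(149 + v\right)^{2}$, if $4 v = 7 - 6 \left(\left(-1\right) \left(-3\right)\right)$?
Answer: $\frac{342225}{16} \approx 21389.0$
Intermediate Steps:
$v = - \frac{11}{4}$ ($v = \frac{7 - 6 \left(\left(-1\right) \left(-3\right)\right)}{4} = \frac{7 - 18}{4} = \frac{1}{4} \left(-11\right) = - \frac{11}{4} \approx -2.75$)
$\left(149 + v\right)^{2} = \left(149 - \frac{11}{4}\right)^{2} = \left(\frac{585}{4}\right)^{2} = \frac{342225}{16}$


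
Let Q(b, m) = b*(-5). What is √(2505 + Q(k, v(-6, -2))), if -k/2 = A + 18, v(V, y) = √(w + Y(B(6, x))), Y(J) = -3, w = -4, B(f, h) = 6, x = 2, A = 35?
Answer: √3035 ≈ 55.091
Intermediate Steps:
v(V, y) = I*√7 (v(V, y) = √(-4 - 3) = √(-7) = I*√7)
k = -106 (k = -2*(35 + 18) = -2*53 = -106)
Q(b, m) = -5*b
√(2505 + Q(k, v(-6, -2))) = √(2505 - 5*(-106)) = √(2505 + 530) = √3035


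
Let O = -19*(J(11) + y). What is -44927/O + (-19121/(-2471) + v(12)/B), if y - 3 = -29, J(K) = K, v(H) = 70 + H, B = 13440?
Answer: -2251964487/15023680 ≈ -149.89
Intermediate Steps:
y = -26 (y = 3 - 29 = -26)
O = 285 (O = -19*(11 - 26) = -19*(-15) = 285)
-44927/O + (-19121/(-2471) + v(12)/B) = -44927/285 + (-19121/(-2471) + (70 + 12)/13440) = -44927*1/285 + (-19121*(-1/2471) + 82*(1/13440)) = -44927/285 + (19121/2471 + 41/6720) = -44927/285 + 18370633/2372160 = -2251964487/15023680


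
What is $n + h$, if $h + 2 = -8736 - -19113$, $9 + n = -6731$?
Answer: $3635$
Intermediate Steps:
$n = -6740$ ($n = -9 - 6731 = -6740$)
$h = 10375$ ($h = -2 - -10377 = -2 + \left(-8736 + 19113\right) = -2 + 10377 = 10375$)
$n + h = -6740 + 10375 = 3635$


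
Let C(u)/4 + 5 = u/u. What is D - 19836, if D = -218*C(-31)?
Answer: -16348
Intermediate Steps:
C(u) = -16 (C(u) = -20 + 4*(u/u) = -20 + 4*1 = -20 + 4 = -16)
D = 3488 (D = -218*(-16) = 3488)
D - 19836 = 3488 - 19836 = -16348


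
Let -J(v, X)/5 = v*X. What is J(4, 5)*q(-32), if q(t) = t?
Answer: 3200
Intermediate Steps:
J(v, X) = -5*X*v (J(v, X) = -5*v*X = -5*X*v)
J(4, 5)*q(-32) = -5*5*4*(-32) = -100*(-32) = 3200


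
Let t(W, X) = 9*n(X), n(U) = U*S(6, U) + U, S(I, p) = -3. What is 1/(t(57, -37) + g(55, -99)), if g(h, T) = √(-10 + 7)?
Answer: 222/147853 - I*√3/443559 ≈ 0.0015015 - 3.9049e-6*I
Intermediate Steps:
g(h, T) = I*√3 (g(h, T) = √(-3) = I*√3)
n(U) = -2*U (n(U) = U*(-3) + U = -3*U + U = -2*U)
t(W, X) = -18*X (t(W, X) = 9*(-2*X) = -18*X)
1/(t(57, -37) + g(55, -99)) = 1/(-18*(-37) + I*√3) = 1/(666 + I*√3)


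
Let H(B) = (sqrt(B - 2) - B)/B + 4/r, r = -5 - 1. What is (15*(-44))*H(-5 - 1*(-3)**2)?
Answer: 1100 + 1320*I/7 ≈ 1100.0 + 188.57*I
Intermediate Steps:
r = -6
H(B) = -2/3 + (sqrt(-2 + B) - B)/B (H(B) = (sqrt(B - 2) - B)/B + 4/(-6) = (sqrt(-2 + B) - B)/B + 4*(-1/6) = (sqrt(-2 + B) - B)/B - 2/3 = -2/3 + (sqrt(-2 + B) - B)/B)
(15*(-44))*H(-5 - 1*(-3)**2) = (15*(-44))*(-5/3 + sqrt(-2 + (-5 - 1*(-3)**2))/(-5 - 1*(-3)**2)) = -660*(-5/3 + sqrt(-2 + (-5 - 1*9))/(-5 - 1*9)) = -660*(-5/3 + sqrt(-2 + (-5 - 9))/(-5 - 9)) = -660*(-5/3 + sqrt(-2 - 14)/(-14)) = -660*(-5/3 - 2*I/7) = 1100 + 1320*I/7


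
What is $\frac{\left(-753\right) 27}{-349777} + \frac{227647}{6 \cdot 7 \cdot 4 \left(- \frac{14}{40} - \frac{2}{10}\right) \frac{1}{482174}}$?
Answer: $- \frac{1246540094214952}{1049331} \approx -1.1879 \cdot 10^{9}$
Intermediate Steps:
$\frac{\left(-753\right) 27}{-349777} + \frac{227647}{6 \cdot 7 \cdot 4 \left(- \frac{14}{40} - \frac{2}{10}\right) \frac{1}{482174}} = \left(-20331\right) \left(- \frac{1}{349777}\right) + \frac{227647}{6 \cdot 28 \left(\left(-14\right) \frac{1}{40} - \frac{1}{5}\right) \frac{1}{482174}} = \frac{20331}{349777} + \frac{227647}{168 \left(- \frac{7}{20} - \frac{1}{5}\right) \frac{1}{482174}} = \frac{20331}{349777} + \frac{227647}{168 \left(- \frac{11}{20}\right) \frac{1}{482174}} = \frac{20331}{349777} + \frac{227647}{\left(- \frac{462}{5}\right) \frac{1}{482174}} = \frac{20331}{349777} + \frac{227647}{- \frac{3}{15655}} = \frac{20331}{349777} + 227647 \left(- \frac{15655}{3}\right) = \frac{20331}{349777} - \frac{3563813785}{3} = - \frac{1246540094214952}{1049331}$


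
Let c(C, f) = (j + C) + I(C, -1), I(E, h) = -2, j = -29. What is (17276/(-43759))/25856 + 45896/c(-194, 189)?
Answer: -12982059817471/63643089600 ≈ -203.98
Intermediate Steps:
c(C, f) = -31 + C (c(C, f) = (-29 + C) - 2 = -31 + C)
(17276/(-43759))/25856 + 45896/c(-194, 189) = (17276/(-43759))/25856 + 45896/(-31 - 194) = (17276*(-1/43759))*(1/25856) + 45896/(-225) = -17276/43759*1/25856 + 45896*(-1/225) = -4319/282858176 - 45896/225 = -12982059817471/63643089600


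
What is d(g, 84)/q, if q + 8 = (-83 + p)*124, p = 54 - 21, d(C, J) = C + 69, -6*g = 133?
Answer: -281/37248 ≈ -0.0075440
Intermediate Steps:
g = -133/6 (g = -1/6*133 = -133/6 ≈ -22.167)
d(C, J) = 69 + C
p = 33
q = -6208 (q = -8 + (-83 + 33)*124 = -8 - 50*124 = -8 - 6200 = -6208)
d(g, 84)/q = (69 - 133/6)/(-6208) = (281/6)*(-1/6208) = -281/37248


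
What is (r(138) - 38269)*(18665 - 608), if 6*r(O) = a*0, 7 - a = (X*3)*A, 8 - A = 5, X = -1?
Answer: -691023333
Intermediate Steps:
A = 3 (A = 8 - 1*5 = 8 - 5 = 3)
a = 16 (a = 7 - (-1*3)*3 = 7 - (-3)*3 = 7 - 1*(-9) = 7 + 9 = 16)
r(O) = 0 (r(O) = (16*0)/6 = (1/6)*0 = 0)
(r(138) - 38269)*(18665 - 608) = (0 - 38269)*(18665 - 608) = -38269*18057 = -691023333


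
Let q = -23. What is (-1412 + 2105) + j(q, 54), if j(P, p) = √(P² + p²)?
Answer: 693 + √3445 ≈ 751.69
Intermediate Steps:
(-1412 + 2105) + j(q, 54) = (-1412 + 2105) + √((-23)² + 54²) = 693 + √(529 + 2916) = 693 + √3445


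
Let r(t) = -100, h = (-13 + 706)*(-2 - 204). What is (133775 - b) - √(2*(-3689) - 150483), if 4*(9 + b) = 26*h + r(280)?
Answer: 1061736 - I*√157861 ≈ 1.0617e+6 - 397.32*I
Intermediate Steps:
h = -142758 (h = 693*(-206) = -142758)
b = -927961 (b = -9 + (26*(-142758) - 100)/4 = -9 + (-3711708 - 100)/4 = -9 + (¼)*(-3711808) = -9 - 927952 = -927961)
(133775 - b) - √(2*(-3689) - 150483) = (133775 - 1*(-927961)) - √(2*(-3689) - 150483) = (133775 + 927961) - √(-7378 - 150483) = 1061736 - √(-157861) = 1061736 - I*√157861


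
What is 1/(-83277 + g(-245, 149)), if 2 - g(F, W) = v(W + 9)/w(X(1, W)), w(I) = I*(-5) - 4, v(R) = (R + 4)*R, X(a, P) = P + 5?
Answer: -43/3579403 ≈ -1.2013e-5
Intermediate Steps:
X(a, P) = 5 + P
v(R) = R*(4 + R) (v(R) = (4 + R)*R = R*(4 + R))
w(I) = -4 - 5*I (w(I) = -5*I - 4 = -4 - 5*I)
g(F, W) = 2 - (9 + W)*(13 + W)/(-29 - 5*W) (g(F, W) = 2 - (W + 9)*(4 + (W + 9))/(-4 - 5*(5 + W)) = 2 - (9 + W)*(4 + (9 + W))/(-4 + (-25 - 5*W)) = 2 - (9 + W)*(13 + W)/(-29 - 5*W))
1/(-83277 + g(-245, 149)) = 1/(-83277 + (175 + 149² + 32*149)/(29 + 5*149)) = 1/(-83277 + (175 + 22201 + 4768)/(29 + 745)) = 1/(-83277 + 27144/774) = 1/(-83277 + (1/774)*27144) = 1/(-83277 + 1508/43) = 1/(-3579403/43) = -43/3579403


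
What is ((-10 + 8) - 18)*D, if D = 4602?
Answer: -92040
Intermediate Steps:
((-10 + 8) - 18)*D = ((-10 + 8) - 18)*4602 = (-2 - 18)*4602 = -20*4602 = -92040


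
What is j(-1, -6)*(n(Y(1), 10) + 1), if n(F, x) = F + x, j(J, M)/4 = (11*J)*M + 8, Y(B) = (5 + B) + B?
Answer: 5328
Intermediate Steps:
Y(B) = 5 + 2*B
j(J, M) = 32 + 44*J*M (j(J, M) = 4*((11*J)*M + 8) = 4*(11*J*M + 8) = 4*(8 + 11*J*M) = 32 + 44*J*M)
j(-1, -6)*(n(Y(1), 10) + 1) = (32 + 44*(-1)*(-6))*(((5 + 2*1) + 10) + 1) = (32 + 264)*(((5 + 2) + 10) + 1) = 296*((7 + 10) + 1) = 296*(17 + 1) = 296*18 = 5328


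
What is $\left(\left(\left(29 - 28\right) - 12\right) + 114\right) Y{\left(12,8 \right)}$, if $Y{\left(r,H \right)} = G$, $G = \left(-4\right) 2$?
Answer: $-824$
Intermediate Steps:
$G = -8$
$Y{\left(r,H \right)} = -8$
$\left(\left(\left(29 - 28\right) - 12\right) + 114\right) Y{\left(12,8 \right)} = \left(\left(\left(29 - 28\right) - 12\right) + 114\right) \left(-8\right) = \left(\left(1 - 12\right) + 114\right) \left(-8\right) = \left(-11 + 114\right) \left(-8\right) = 103 \left(-8\right) = -824$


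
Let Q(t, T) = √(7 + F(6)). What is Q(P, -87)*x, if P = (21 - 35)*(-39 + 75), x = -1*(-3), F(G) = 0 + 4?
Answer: 3*√11 ≈ 9.9499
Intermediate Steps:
F(G) = 4
x = 3
P = -504 (P = -14*36 = -504)
Q(t, T) = √11 (Q(t, T) = √(7 + 4) = √11)
Q(P, -87)*x = √11*3 = 3*√11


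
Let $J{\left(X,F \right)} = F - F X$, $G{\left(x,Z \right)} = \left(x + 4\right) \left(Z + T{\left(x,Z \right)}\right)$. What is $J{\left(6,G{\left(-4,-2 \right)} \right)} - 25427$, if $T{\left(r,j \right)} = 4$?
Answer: $-25427$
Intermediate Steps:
$G{\left(x,Z \right)} = \left(4 + Z\right) \left(4 + x\right)$ ($G{\left(x,Z \right)} = \left(x + 4\right) \left(Z + 4\right) = \left(4 + x\right) \left(4 + Z\right) = \left(4 + Z\right) \left(4 + x\right)$)
$J{\left(X,F \right)} = F - F X$
$J{\left(6,G{\left(-4,-2 \right)} \right)} - 25427 = \left(16 + 4 \left(-2\right) + 4 \left(-4\right) - -8\right) \left(1 - 6\right) - 25427 = \left(16 - 8 - 16 + 8\right) \left(1 - 6\right) - 25427 = 0 \left(-5\right) - 25427 = 0 - 25427 = -25427$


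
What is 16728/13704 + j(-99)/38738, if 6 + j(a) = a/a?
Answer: 26997531/22119398 ≈ 1.2205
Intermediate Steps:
j(a) = -5 (j(a) = -6 + a/a = -6 + 1 = -5)
16728/13704 + j(-99)/38738 = 16728/13704 - 5/38738 = 16728*(1/13704) - 5*1/38738 = 697/571 - 5/38738 = 26997531/22119398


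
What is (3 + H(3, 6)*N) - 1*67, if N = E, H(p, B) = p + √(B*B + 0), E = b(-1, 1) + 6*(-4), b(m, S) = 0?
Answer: -280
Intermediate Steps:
E = -24 (E = 0 + 6*(-4) = 0 - 24 = -24)
H(p, B) = p + √(B²) (H(p, B) = p + √(B² + 0) = p + √(B²))
N = -24
(3 + H(3, 6)*N) - 1*67 = (3 + (3 + √(6²))*(-24)) - 1*67 = (3 + (3 + √36)*(-24)) - 67 = (3 + (3 + 6)*(-24)) - 67 = (3 + 9*(-24)) - 67 = (3 - 216) - 67 = -213 - 67 = -280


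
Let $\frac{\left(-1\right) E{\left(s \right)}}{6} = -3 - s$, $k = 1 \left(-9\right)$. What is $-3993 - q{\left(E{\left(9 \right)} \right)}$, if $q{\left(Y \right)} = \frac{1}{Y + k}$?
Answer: $- \frac{251560}{63} \approx -3993.0$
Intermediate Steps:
$k = -9$
$E{\left(s \right)} = 18 + 6 s$ ($E{\left(s \right)} = - 6 \left(-3 - s\right) = 18 + 6 s$)
$q{\left(Y \right)} = \frac{1}{-9 + Y}$ ($q{\left(Y \right)} = \frac{1}{Y - 9} = \frac{1}{-9 + Y}$)
$-3993 - q{\left(E{\left(9 \right)} \right)} = -3993 - \frac{1}{-9 + \left(18 + 6 \cdot 9\right)} = -3993 - \frac{1}{-9 + \left(18 + 54\right)} = -3993 - \frac{1}{-9 + 72} = -3993 - \frac{1}{63} = - \frac{251560}{63}$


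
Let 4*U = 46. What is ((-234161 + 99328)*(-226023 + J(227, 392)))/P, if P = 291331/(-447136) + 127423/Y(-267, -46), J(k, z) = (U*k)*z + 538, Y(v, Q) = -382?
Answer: 9187135232911135648/28543349485 ≈ 3.2187e+8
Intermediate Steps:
U = 23/2 (U = (¼)*46 = 23/2 ≈ 11.500)
J(k, z) = 538 + 23*k*z/2 (J(k, z) = (23*k/2)*z + 538 = 23*k*z/2 + 538 = 538 + 23*k*z/2)
P = -28543349485/85402976 (P = 291331/(-447136) + 127423/(-382) = 291331*(-1/447136) + 127423*(-1/382) = -291331/447136 - 127423/382 = -28543349485/85402976 ≈ -334.22)
((-234161 + 99328)*(-226023 + J(227, 392)))/P = ((-234161 + 99328)*(-226023 + (538 + (23/2)*227*392)))/(-28543349485/85402976) = -134833*(-226023 + (538 + 1023316))*(-85402976/28543349485) = -134833*(-226023 + 1023854)*(-85402976/28543349485) = -134833*797831*(-85402976/28543349485) = -107573947223*(-85402976/28543349485) = 9187135232911135648/28543349485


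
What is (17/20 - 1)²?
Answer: 9/400 ≈ 0.022500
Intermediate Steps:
(17/20 - 1)² = (-3/20)² = 9/400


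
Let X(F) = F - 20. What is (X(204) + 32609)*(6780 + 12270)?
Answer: 624706650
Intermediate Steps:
X(F) = -20 + F
(X(204) + 32609)*(6780 + 12270) = ((-20 + 204) + 32609)*(6780 + 12270) = (184 + 32609)*19050 = 32793*19050 = 624706650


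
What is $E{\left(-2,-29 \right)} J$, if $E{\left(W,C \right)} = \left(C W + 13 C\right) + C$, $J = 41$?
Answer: $-14268$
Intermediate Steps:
$E{\left(W,C \right)} = 14 C + C W$ ($E{\left(W,C \right)} = \left(13 C + C W\right) + C = 14 C + C W$)
$E{\left(-2,-29 \right)} J = - 29 \left(14 - 2\right) 41 = \left(-29\right) 12 \cdot 41 = \left(-348\right) 41 = -14268$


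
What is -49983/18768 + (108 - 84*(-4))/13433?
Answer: -221029549/84036848 ≈ -2.6301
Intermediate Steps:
-49983/18768 + (108 - 84*(-4))/13433 = -49983*1/18768 + (108 + 336)*(1/13433) = -16661/6256 + 444*(1/13433) = -16661/6256 + 444/13433 = -221029549/84036848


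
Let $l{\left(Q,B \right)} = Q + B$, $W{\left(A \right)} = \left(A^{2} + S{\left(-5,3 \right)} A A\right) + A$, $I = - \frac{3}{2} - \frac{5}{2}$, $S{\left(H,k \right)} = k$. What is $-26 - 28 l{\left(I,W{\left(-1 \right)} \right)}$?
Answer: $2$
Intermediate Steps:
$I = -4$ ($I = \left(-3\right) \frac{1}{2} - \frac{5}{2} = - \frac{3}{2} - \frac{5}{2} = -4$)
$W{\left(A \right)} = A + 4 A^{2}$ ($W{\left(A \right)} = \left(A^{2} + 3 A A\right) + A = \left(A^{2} + 3 A^{2}\right) + A = 4 A^{2} + A = A + 4 A^{2}$)
$l{\left(Q,B \right)} = B + Q$
$-26 - 28 l{\left(I,W{\left(-1 \right)} \right)} = -26 - 28 \left(- (1 + 4 \left(-1\right)) - 4\right) = -26 - 28 \left(- (1 - 4) - 4\right) = -26 - 28 \left(\left(-1\right) \left(-3\right) - 4\right) = -26 - 28 \left(3 - 4\right) = -26 - -28 = -26 + 28 = 2$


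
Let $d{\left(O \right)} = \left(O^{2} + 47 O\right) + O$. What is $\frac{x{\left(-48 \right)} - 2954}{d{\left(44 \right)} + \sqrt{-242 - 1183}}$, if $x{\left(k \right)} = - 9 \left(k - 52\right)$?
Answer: $- \frac{8314592}{16387729} + \frac{10270 i \sqrt{57}}{16387729} \approx -0.50737 + 0.0047314 i$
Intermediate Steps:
$d{\left(O \right)} = O^{2} + 48 O$
$x{\left(k \right)} = 468 - 9 k$ ($x{\left(k \right)} = - 9 \left(-52 + k\right) = 468 - 9 k$)
$\frac{x{\left(-48 \right)} - 2954}{d{\left(44 \right)} + \sqrt{-242 - 1183}} = \frac{\left(468 - -432\right) - 2954}{44 \left(48 + 44\right) + \sqrt{-242 - 1183}} = \frac{\left(468 + 432\right) - 2954}{44 \cdot 92 + \sqrt{-1425}} = \frac{900 - 2954}{4048 + 5 i \sqrt{57}} = - \frac{2054}{4048 + 5 i \sqrt{57}}$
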